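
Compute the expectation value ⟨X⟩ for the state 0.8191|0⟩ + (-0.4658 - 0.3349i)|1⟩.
-0.7631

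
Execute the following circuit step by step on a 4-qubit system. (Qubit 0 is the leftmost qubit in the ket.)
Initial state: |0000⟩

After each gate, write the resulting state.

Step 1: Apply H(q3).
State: 1/√2|0000⟩ + 1/√2|0001⟩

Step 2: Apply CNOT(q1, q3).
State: 1/√2|0000⟩ + 1/√2|0001⟩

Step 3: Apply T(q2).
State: 1/√2|0000⟩ + 1/√2|0001⟩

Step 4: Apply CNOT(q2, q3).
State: 1/√2|0000⟩ + 1/√2|0001⟩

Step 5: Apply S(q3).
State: 1/√2|0000⟩ + (1/√2)i|0001⟩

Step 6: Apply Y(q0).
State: (1/√2)i|1000⟩ - 1/√2|1001⟩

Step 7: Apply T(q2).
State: (1/√2)i|1000⟩ - 1/√2|1001⟩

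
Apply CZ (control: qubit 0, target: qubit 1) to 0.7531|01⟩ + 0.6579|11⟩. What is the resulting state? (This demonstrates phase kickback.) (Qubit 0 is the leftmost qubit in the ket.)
0.7531|01⟩ - 0.6579|11⟩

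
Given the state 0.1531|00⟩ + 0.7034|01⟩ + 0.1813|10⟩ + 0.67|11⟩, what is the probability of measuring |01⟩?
0.4948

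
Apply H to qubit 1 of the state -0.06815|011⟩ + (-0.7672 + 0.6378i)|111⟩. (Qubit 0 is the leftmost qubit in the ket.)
-0.04819|001⟩ + 0.04819|011⟩ + (-0.5425 + 0.451i)|101⟩ + (0.5425 - 0.451i)|111⟩

H on qubit 1 mixes each pair of kets that differ only in qubit 1: amplitudes (a, b) of (|…0…⟩, |…1…⟩) become ((a + b)/√2, (a − b)/√2). Kets absent from the input have amplitude 0.
(|001⟩, |011⟩): (a, b) = (0, -0.06815) → (-0.04819, 0.04819)
(|101⟩, |111⟩): (a, b) = (0, (-0.7672 + 0.6378i)) → ((-0.5425 + 0.451i), (0.5425 - 0.451i))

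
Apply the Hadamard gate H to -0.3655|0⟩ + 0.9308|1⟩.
0.3997|0⟩ - 0.9166|1⟩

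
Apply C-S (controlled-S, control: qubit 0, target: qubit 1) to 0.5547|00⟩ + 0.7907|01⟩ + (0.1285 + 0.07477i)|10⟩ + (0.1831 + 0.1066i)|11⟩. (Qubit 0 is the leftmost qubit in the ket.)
0.5547|00⟩ + 0.7907|01⟩ + (0.1285 + 0.07477i)|10⟩ + (-0.1066 + 0.1831i)|11⟩

C-S leaves the control-|0⟩ kets |00⟩, |01⟩ unchanged and applies S to qubit 1 on the control-|1⟩ pair (|10⟩, |11⟩).
S = [[1, 0], [0, i]].
With a = amp(|10⟩) = (0.1285 + 0.07477i) and b = amp(|11⟩) = (0.1831 + 0.1066i):
new amp(|10⟩) = (1)·a = (0.1285 + 0.07477i)
new amp(|11⟩) = (i)·b = (-0.1066 + 0.1831i)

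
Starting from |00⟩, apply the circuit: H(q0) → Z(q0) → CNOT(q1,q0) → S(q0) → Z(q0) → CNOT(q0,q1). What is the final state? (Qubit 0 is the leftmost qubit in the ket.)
1/√2|00⟩ + (1/√2)i|11⟩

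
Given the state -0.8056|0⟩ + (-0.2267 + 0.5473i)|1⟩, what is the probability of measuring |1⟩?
0.3509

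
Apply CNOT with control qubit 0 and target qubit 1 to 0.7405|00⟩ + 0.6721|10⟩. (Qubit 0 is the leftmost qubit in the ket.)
0.7405|00⟩ + 0.6721|11⟩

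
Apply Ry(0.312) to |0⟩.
0.9879|0⟩ + 0.1554|1⟩

Ry(0.312) = [[cos(θ/2), −sin(θ/2)], [sin(θ/2), cos(θ/2)]]; θ = 0.312, cos(θ/2) ≈ 0.987857, sin(θ/2) ≈ 0.155368.
With a = amp(|0⟩) = 1 and b = amp(|1⟩) = 0:
new amp(|0⟩) = (0.987857)·a + (-0.155368)·b = 0.9879
new amp(|1⟩) = (0.155368)·a + (0.987857)·b = 0.1554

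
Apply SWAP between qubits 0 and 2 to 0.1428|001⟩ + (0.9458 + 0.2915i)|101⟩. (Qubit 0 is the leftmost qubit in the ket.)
0.1428|100⟩ + (0.9458 + 0.2915i)|101⟩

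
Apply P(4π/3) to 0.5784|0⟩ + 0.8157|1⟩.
0.5784|0⟩ + (-0.4079 - 0.7064i)|1⟩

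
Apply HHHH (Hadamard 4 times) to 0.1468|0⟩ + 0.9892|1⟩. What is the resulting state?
0.1468|0⟩ + 0.9892|1⟩

H² = I, so an even number of Hadamards cancels: H^4 = I and the state is unchanged.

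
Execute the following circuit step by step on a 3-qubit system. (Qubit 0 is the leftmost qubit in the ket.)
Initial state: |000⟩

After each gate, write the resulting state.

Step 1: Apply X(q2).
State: |001⟩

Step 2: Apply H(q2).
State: 1/√2|000⟩ - 1/√2|001⟩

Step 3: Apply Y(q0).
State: (1/√2)i|100⟩ - (1/√2)i|101⟩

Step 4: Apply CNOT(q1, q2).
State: (1/√2)i|100⟩ - (1/√2)i|101⟩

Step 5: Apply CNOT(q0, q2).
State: -(1/√2)i|100⟩ + (1/√2)i|101⟩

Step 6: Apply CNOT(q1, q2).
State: -(1/√2)i|100⟩ + (1/√2)i|101⟩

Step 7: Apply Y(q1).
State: 1/√2|110⟩ - 1/√2|111⟩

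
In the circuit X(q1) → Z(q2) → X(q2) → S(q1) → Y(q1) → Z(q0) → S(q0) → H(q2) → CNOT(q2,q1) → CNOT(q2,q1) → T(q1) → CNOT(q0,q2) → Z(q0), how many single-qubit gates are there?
10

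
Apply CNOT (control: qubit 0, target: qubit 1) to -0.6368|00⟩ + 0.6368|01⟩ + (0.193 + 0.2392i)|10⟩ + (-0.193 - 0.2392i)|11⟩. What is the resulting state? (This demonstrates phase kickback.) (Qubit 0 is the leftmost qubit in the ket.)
-0.6368|00⟩ + 0.6368|01⟩ + (-0.193 - 0.2392i)|10⟩ + (0.193 + 0.2392i)|11⟩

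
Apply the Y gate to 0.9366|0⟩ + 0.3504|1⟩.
-0.3504i|0⟩ + 0.9366i|1⟩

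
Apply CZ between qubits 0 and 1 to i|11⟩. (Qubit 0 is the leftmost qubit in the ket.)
-i|11⟩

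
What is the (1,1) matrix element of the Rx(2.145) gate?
0.4779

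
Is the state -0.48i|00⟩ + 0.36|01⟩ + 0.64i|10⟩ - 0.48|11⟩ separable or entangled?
Separable

Writing the state as a|00⟩ + b|01⟩ + c|10⟩ + d|11⟩, it is a product state iff ad − bc = 0.
Here (a, b, c, d) = (-0.48i, 0.36, 0.64i, -0.48): ad − bc = (-0.48i)(-0.48) − (0.36)(0.64i) = 0, so the state is separable.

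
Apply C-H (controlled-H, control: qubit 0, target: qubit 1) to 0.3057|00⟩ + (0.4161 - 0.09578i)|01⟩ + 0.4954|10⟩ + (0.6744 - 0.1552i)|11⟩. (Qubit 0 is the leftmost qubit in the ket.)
0.3057|00⟩ + (0.4161 - 0.09578i)|01⟩ + (0.8272 - 0.1097i)|10⟩ + (-0.1266 + 0.1097i)|11⟩

C-H leaves the control-|0⟩ kets |00⟩, |01⟩ unchanged and applies H to qubit 1 on the control-|1⟩ pair (|10⟩, |11⟩).
H = [[1/√2, 1/√2], [1/√2, -1/√2]].
With a = amp(|10⟩) = 0.4954 and b = amp(|11⟩) = (0.6744 - 0.1552i):
new amp(|10⟩) = (1/√2)·a + (1/√2)·b = (0.8272 - 0.1097i)
new amp(|11⟩) = (1/√2)·a + (-1/√2)·b = (-0.1266 + 0.1097i)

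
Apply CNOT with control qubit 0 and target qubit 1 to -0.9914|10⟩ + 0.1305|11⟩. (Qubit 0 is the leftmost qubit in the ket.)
0.1305|10⟩ - 0.9914|11⟩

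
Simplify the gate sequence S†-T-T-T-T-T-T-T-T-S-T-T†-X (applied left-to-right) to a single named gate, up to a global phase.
X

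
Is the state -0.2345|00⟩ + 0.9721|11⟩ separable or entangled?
Entangled

Writing the state as a|00⟩ + b|01⟩ + c|10⟩ + d|11⟩, it is a product state iff ad − bc = 0.
Here (a, b, c, d) = (-0.2345, 0, 0, 0.9721): ad − bc = (-0.2345)(0.9721) − (0)(0) = -0.228 ≠ 0, so the state is entangled.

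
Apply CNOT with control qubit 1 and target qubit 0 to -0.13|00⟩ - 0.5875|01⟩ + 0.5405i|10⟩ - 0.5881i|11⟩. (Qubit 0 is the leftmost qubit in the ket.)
-0.13|00⟩ - 0.5881i|01⟩ + 0.5405i|10⟩ - 0.5875|11⟩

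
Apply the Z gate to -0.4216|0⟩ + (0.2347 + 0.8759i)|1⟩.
-0.4216|0⟩ + (-0.2347 - 0.8759i)|1⟩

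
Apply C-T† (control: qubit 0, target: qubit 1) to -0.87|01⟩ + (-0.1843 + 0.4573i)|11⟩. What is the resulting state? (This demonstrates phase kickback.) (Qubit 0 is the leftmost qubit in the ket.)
-0.87|01⟩ + (0.193 + 0.4537i)|11⟩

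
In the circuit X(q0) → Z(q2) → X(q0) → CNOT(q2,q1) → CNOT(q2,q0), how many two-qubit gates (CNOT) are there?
2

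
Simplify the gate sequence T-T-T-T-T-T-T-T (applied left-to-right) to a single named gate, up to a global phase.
I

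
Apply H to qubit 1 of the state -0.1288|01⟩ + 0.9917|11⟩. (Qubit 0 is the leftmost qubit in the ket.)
-0.09108|00⟩ + 0.09108|01⟩ + 0.7012|10⟩ - 0.7012|11⟩

H on qubit 1 mixes each pair of kets that differ only in qubit 1: amplitudes (a, b) of (|…0…⟩, |…1…⟩) become ((a + b)/√2, (a − b)/√2). Kets absent from the input have amplitude 0.
(|00⟩, |01⟩): (a, b) = (0, -0.1288) → (-0.09108, 0.09108)
(|10⟩, |11⟩): (a, b) = (0, 0.9917) → (0.7012, -0.7012)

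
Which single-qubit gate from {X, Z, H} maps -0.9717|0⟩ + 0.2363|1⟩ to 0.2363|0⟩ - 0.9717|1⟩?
X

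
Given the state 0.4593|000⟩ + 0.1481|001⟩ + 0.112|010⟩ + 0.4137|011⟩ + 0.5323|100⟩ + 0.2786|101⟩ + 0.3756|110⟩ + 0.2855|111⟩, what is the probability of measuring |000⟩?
0.211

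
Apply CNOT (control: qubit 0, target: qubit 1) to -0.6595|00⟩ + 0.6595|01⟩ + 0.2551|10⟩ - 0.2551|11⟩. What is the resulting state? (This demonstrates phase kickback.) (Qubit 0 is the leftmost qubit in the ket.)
-0.6595|00⟩ + 0.6595|01⟩ - 0.2551|10⟩ + 0.2551|11⟩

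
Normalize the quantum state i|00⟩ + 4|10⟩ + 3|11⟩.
0.1961i|00⟩ + 0.7845|10⟩ + 0.5883|11⟩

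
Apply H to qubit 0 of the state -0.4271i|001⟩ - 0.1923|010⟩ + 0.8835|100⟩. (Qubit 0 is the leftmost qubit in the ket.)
0.6247|000⟩ - 0.302i|001⟩ - 0.136|010⟩ - 0.6247|100⟩ - 0.302i|101⟩ - 0.136|110⟩

H on qubit 0 mixes each pair of kets that differ only in qubit 0: amplitudes (a, b) of (|…0…⟩, |…1…⟩) become ((a + b)/√2, (a − b)/√2). Kets absent from the input have amplitude 0.
(|000⟩, |100⟩): (a, b) = (0, 0.8835) → (0.6247, -0.6247)
(|001⟩, |101⟩): (a, b) = (-0.4271i, 0) → (-0.302i, -0.302i)
(|010⟩, |110⟩): (a, b) = (-0.1923, 0) → (-0.136, -0.136)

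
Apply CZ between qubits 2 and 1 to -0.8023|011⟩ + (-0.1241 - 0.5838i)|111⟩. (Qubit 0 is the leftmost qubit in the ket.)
0.8023|011⟩ + (0.1241 + 0.5838i)|111⟩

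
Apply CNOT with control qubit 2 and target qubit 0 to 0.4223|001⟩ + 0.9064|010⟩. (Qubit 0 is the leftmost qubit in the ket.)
0.9064|010⟩ + 0.4223|101⟩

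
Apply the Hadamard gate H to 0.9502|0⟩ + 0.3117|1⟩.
0.8923|0⟩ + 0.4515|1⟩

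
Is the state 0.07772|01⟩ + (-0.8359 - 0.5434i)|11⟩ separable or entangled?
Separable

Writing the state as a|00⟩ + b|01⟩ + c|10⟩ + d|11⟩, it is a product state iff ad − bc = 0.
Here (a, b, c, d) = (0, 0.07772, 0, (-0.8359 - 0.5434i)): ad − bc = (0)(-0.8359 - 0.5434i) − (0.07772)(0) = 0, so the state is separable.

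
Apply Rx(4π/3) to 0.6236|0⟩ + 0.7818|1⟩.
(-0.3118 - 0.6771i)|0⟩ + (-0.3909 - 0.5401i)|1⟩

Rx(4π/3) = [[cos(θ/2), −i·sin(θ/2)], [−i·sin(θ/2), cos(θ/2)]]; θ = 4π/3, cos(θ/2) ≈ -0.5, sin(θ/2) ≈ 0.866025.
With a = amp(|0⟩) = 0.6236 and b = amp(|1⟩) = 0.7818:
new amp(|0⟩) = (-0.5)·a + (-0.866025i)·b = (-0.3118 - 0.6771i)
new amp(|1⟩) = (-0.866025i)·a + (-0.5)·b = (-0.3909 - 0.5401i)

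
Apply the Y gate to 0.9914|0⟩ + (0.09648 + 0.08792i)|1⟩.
(0.08792 - 0.09648i)|0⟩ + 0.9914i|1⟩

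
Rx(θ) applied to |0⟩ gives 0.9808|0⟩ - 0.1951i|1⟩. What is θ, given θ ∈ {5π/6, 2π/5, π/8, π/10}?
π/8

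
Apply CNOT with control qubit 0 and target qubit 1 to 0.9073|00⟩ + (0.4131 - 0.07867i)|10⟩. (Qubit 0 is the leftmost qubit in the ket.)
0.9073|00⟩ + (0.4131 - 0.07867i)|11⟩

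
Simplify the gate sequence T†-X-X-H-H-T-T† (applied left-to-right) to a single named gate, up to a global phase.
T†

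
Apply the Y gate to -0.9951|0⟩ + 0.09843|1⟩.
-0.09843i|0⟩ - 0.9951i|1⟩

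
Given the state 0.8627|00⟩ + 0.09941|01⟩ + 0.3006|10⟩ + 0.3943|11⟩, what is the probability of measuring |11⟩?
0.1555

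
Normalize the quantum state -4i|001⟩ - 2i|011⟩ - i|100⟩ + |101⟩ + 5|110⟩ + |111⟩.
-(1/√3)i|001⟩ - 0.2887i|011⟩ - 0.1443i|100⟩ + 0.1443|101⟩ + 0.7217|110⟩ + 0.1443|111⟩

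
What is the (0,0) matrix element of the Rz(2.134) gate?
(0.4828 - 0.8758i)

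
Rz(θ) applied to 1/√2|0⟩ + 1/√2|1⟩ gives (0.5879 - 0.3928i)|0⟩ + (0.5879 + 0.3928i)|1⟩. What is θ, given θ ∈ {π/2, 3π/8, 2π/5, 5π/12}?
3π/8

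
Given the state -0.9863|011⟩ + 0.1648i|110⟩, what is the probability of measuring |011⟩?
0.9728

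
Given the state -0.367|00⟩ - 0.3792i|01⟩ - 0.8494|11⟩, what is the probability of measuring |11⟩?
0.7215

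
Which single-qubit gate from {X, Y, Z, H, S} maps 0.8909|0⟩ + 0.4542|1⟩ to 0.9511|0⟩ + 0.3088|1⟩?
H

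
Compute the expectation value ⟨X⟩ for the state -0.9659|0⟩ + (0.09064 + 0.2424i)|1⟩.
-0.1751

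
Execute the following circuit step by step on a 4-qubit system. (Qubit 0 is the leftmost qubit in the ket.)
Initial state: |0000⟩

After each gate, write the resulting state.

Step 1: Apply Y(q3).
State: i|0001⟩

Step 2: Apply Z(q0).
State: i|0001⟩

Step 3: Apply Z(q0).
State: i|0001⟩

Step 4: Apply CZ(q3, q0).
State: i|0001⟩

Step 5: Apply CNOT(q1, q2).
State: i|0001⟩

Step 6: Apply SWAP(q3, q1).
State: i|0100⟩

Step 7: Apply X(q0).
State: i|1100⟩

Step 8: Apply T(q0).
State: (-1/√2 + (1/√2)i)|1100⟩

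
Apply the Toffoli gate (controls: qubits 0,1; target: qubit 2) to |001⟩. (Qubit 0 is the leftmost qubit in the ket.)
|001⟩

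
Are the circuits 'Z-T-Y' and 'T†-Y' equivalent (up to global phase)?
No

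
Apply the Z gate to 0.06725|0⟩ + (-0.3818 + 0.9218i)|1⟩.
0.06725|0⟩ + (0.3818 - 0.9218i)|1⟩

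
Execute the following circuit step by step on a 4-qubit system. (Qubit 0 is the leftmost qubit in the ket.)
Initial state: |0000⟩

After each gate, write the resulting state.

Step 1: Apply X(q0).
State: |1000⟩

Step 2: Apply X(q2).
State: |1010⟩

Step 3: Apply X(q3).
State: |1011⟩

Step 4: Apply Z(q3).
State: -|1011⟩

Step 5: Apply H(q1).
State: -1/√2|1011⟩ - 1/√2|1111⟩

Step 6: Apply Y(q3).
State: (1/√2)i|1010⟩ + (1/√2)i|1110⟩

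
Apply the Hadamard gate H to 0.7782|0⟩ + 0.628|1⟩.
0.9943|0⟩ + 0.1062|1⟩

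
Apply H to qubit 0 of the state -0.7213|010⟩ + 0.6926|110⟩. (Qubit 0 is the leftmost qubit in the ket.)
-0.02029|010⟩ - 0.9998|110⟩

H on qubit 0 mixes each pair of kets that differ only in qubit 0: amplitudes (a, b) of (|…0…⟩, |…1…⟩) become ((a + b)/√2, (a − b)/√2). Kets absent from the input have amplitude 0.
(|010⟩, |110⟩): (a, b) = (-0.7213, 0.6926) → (-0.02029, -0.9998)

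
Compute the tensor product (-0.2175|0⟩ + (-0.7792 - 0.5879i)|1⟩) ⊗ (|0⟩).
-0.2175|00⟩ + (-0.7792 - 0.5879i)|10⟩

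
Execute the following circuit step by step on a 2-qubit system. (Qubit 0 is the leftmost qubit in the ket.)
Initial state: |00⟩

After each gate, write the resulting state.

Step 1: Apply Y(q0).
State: i|10⟩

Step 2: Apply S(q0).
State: -|10⟩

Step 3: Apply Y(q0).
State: i|00⟩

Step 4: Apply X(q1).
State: i|01⟩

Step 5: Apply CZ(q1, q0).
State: i|01⟩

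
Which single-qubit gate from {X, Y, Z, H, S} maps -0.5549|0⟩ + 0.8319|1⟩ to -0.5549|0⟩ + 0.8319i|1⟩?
S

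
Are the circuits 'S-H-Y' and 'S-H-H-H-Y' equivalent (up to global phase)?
Yes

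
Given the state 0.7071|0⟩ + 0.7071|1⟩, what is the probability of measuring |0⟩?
0.5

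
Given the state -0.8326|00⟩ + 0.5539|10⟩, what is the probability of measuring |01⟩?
0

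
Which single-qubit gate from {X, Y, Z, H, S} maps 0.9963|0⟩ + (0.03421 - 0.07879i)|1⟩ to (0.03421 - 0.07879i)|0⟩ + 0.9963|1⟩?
X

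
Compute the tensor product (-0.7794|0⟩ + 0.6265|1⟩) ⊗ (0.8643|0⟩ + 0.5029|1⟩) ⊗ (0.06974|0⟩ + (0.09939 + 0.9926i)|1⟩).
-0.04698|000⟩ + (-0.06695 - 0.6687i)|001⟩ - 0.02734|010⟩ + (-0.03896 - 0.3891i)|011⟩ + 0.03776|100⟩ + (0.05382 + 0.5375i)|101⟩ + 0.02197|110⟩ + (0.03131 + 0.3127i)|111⟩

amp(|b₁b₂…⟩) = product of the factor amplitudes for bits b₁, b₂, …; only kets whose every factor amplitude is nonzero survive.
|000⟩: (-0.7794)(0.8643)(0.06974) = -0.04698
|001⟩: (-0.7794)(0.8643)(0.09939 + 0.9926i) = (-0.06695 - 0.6687i)
|010⟩: (-0.7794)(0.5029)(0.06974) = -0.02734
|011⟩: (-0.7794)(0.5029)(0.09939 + 0.9926i) = (-0.03896 - 0.3891i)
|100⟩: (0.6265)(0.8643)(0.06974) = 0.03776
|101⟩: (0.6265)(0.8643)(0.09939 + 0.9926i) = (0.05382 + 0.5375i)
|110⟩: (0.6265)(0.5029)(0.06974) = 0.02197
|111⟩: (0.6265)(0.5029)(0.09939 + 0.9926i) = (0.03131 + 0.3127i)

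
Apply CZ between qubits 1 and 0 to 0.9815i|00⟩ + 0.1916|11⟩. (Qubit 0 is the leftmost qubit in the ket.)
0.9815i|00⟩ - 0.1916|11⟩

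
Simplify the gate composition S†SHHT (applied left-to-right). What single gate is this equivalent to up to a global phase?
T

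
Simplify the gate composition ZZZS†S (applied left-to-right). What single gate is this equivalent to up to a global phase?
Z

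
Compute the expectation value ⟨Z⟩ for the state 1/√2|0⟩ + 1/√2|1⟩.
0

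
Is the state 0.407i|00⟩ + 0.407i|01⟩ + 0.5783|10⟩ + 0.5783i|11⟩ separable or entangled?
Entangled

Writing the state as a|00⟩ + b|01⟩ + c|10⟩ + d|11⟩, it is a product state iff ad − bc = 0.
Here (a, b, c, d) = (0.407i, 0.407i, 0.5783, 0.5783i): ad − bc = (0.407i)(0.5783i) − (0.407i)(0.5783) = (-0.2354 - 0.2354i) ≠ 0, so the state is entangled.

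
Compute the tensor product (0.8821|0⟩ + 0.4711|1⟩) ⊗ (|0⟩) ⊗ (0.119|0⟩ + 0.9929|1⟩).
0.105|000⟩ + 0.8758|001⟩ + 0.05606|100⟩ + 0.4678|101⟩

amp(|b₁b₂…⟩) = product of the factor amplitudes for bits b₁, b₂, …; only kets whose every factor amplitude is nonzero survive.
|000⟩: (0.8821)(1)(0.119) = 0.105
|001⟩: (0.8821)(1)(0.9929) = 0.8758
|100⟩: (0.4711)(1)(0.119) = 0.05606
|101⟩: (0.4711)(1)(0.9929) = 0.4678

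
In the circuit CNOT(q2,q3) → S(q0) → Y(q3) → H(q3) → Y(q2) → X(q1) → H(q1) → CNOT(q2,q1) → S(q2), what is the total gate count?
9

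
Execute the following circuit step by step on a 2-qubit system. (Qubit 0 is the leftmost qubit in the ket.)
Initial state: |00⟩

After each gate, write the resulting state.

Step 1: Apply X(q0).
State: |10⟩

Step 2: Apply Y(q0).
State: -i|00⟩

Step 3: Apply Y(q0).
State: |10⟩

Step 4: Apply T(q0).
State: (1/√2 + (1/√2)i)|10⟩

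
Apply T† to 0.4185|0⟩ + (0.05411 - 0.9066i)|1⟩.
0.4185|0⟩ + (-0.6028 - 0.6793i)|1⟩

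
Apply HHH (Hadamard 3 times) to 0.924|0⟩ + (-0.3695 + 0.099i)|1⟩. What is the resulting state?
(0.3921 + 0.07i)|0⟩ + (0.9146 - 0.07i)|1⟩

H² = I, so H^3 = H: a single Hadamard. With (a, b) = (0.924, (-0.3695 + 0.099i)), H gives ((a + b)/√2, (a − b)/√2) = ((0.3921 + 0.07i), (0.9146 - 0.07i)).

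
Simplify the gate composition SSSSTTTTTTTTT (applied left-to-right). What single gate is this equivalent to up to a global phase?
T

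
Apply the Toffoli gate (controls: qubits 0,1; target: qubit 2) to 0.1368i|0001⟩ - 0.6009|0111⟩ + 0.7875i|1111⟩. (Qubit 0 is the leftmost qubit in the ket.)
0.1368i|0001⟩ - 0.6009|0111⟩ + 0.7875i|1101⟩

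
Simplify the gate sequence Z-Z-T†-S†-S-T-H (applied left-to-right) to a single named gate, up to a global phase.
H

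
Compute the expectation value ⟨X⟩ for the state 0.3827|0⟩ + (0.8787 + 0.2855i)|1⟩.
0.6726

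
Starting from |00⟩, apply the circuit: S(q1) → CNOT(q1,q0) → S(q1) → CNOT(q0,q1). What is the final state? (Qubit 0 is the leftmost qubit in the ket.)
|00⟩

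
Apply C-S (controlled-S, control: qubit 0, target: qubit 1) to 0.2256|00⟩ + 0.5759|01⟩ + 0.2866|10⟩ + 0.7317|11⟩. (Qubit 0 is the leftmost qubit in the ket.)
0.2256|00⟩ + 0.5759|01⟩ + 0.2866|10⟩ + 0.7317i|11⟩

C-S leaves the control-|0⟩ kets |00⟩, |01⟩ unchanged and applies S to qubit 1 on the control-|1⟩ pair (|10⟩, |11⟩).
S = [[1, 0], [0, i]].
With a = amp(|10⟩) = 0.2866 and b = amp(|11⟩) = 0.7317:
new amp(|10⟩) = (1)·a = 0.2866
new amp(|11⟩) = (i)·b = 0.7317i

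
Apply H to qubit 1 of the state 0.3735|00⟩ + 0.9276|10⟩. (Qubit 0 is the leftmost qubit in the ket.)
0.2641|00⟩ + 0.2641|01⟩ + 0.6559|10⟩ + 0.6559|11⟩

H on qubit 1 mixes each pair of kets that differ only in qubit 1: amplitudes (a, b) of (|…0…⟩, |…1…⟩) become ((a + b)/√2, (a − b)/√2). Kets absent from the input have amplitude 0.
(|00⟩, |01⟩): (a, b) = (0.3735, 0) → (0.2641, 0.2641)
(|10⟩, |11⟩): (a, b) = (0.9276, 0) → (0.6559, 0.6559)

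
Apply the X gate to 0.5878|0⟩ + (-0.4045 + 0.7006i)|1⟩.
(-0.4045 + 0.7006i)|0⟩ + 0.5878|1⟩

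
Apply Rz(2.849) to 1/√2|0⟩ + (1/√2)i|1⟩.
(0.1031 - 0.6996i)|0⟩ + (-0.6996 + 0.1031i)|1⟩

Rz(2.849) = [[e^(−iθ/2), 0], [0, e^(iθ/2)]] with e^(±iθ/2) = cos(θ/2) ± i·sin(θ/2); θ = 2.849, cos(θ/2) ≈ 0.145775, sin(θ/2) ≈ 0.989318.
With a = amp(|0⟩) = 1/√2 and b = amp(|1⟩) = (1/√2)i:
new amp(|0⟩) = (0.145775 - 0.989318i)·a = (0.1031 - 0.6996i)
new amp(|1⟩) = (0.145775 + 0.989318i)·b = (-0.6996 + 0.1031i)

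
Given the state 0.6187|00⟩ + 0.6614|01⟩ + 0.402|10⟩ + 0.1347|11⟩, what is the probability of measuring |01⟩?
0.4374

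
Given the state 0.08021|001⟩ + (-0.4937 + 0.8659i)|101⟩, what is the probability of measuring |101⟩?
0.9935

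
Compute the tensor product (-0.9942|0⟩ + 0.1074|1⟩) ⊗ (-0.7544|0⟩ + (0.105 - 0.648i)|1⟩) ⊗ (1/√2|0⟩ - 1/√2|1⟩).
0.5303|000⟩ - 0.5303|001⟩ + (-0.07382 + 0.4555i)|010⟩ + (0.07382 - 0.4555i)|011⟩ - 0.05729|100⟩ + 0.05729|101⟩ + (0.007974 - 0.04921i)|110⟩ + (-0.007974 + 0.04921i)|111⟩

amp(|b₁b₂…⟩) = product of the factor amplitudes for bits b₁, b₂, …; only kets whose every factor amplitude is nonzero survive.
|000⟩: (-0.9942)(-0.7544)(1/√2) = 0.5303
|001⟩: (-0.9942)(-0.7544)(-1/√2) = -0.5303
|010⟩: (-0.9942)(0.105 - 0.648i)(1/√2) = (-0.07382 + 0.4555i)
|011⟩: (-0.9942)(0.105 - 0.648i)(-1/√2) = (0.07382 - 0.4555i)
|100⟩: (0.1074)(-0.7544)(1/√2) = -0.05729
|101⟩: (0.1074)(-0.7544)(-1/√2) = 0.05729
|110⟩: (0.1074)(0.105 - 0.648i)(1/√2) = (0.007974 - 0.04921i)
|111⟩: (0.1074)(0.105 - 0.648i)(-1/√2) = (-0.007974 + 0.04921i)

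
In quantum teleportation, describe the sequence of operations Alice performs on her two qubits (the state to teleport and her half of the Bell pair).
CNOT (state → Bell), then H on state qubit, then measure both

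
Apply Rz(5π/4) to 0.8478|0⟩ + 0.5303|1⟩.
(-0.3244 - 0.7833i)|0⟩ + (-0.2029 + 0.4899i)|1⟩

Rz(5π/4) = [[e^(−iθ/2), 0], [0, e^(iθ/2)]] with e^(±iθ/2) = cos(θ/2) ± i·sin(θ/2); θ = 5π/4, cos(θ/2) ≈ -0.382683, sin(θ/2) ≈ 0.92388.
With a = amp(|0⟩) = 0.8478 and b = amp(|1⟩) = 0.5303:
new amp(|0⟩) = (-0.382683 - 0.92388i)·a = (-0.3244 - 0.7833i)
new amp(|1⟩) = (-0.382683 + 0.92388i)·b = (-0.2029 + 0.4899i)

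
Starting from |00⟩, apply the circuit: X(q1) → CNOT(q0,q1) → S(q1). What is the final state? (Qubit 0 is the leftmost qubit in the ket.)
i|01⟩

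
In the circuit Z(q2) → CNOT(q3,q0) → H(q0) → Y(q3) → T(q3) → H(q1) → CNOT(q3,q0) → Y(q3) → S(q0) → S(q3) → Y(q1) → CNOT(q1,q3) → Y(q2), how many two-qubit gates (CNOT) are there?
3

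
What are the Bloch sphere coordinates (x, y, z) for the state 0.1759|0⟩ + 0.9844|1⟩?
(0.3463, 0, -0.9381)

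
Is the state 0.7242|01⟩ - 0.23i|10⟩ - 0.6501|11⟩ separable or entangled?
Entangled

Writing the state as a|00⟩ + b|01⟩ + c|10⟩ + d|11⟩, it is a product state iff ad − bc = 0.
Here (a, b, c, d) = (0, 0.7242, -0.23i, -0.6501): ad − bc = (0)(-0.6501) − (0.7242)(-0.23i) = 0.1666i ≠ 0, so the state is entangled.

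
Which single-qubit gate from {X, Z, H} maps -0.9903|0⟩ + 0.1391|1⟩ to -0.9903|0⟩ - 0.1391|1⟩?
Z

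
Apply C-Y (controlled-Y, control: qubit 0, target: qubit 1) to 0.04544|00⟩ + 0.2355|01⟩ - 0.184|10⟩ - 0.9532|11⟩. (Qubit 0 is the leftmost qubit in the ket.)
0.04544|00⟩ + 0.2355|01⟩ + 0.9532i|10⟩ - 0.184i|11⟩

C-Y leaves the control-|0⟩ kets |00⟩, |01⟩ unchanged and applies Y to qubit 1 on the control-|1⟩ pair (|10⟩, |11⟩).
Y = [[0, -i], [i, 0]].
With a = amp(|10⟩) = -0.184 and b = amp(|11⟩) = -0.9532:
new amp(|10⟩) = (-i)·b = 0.9532i
new amp(|11⟩) = (i)·a = -0.184i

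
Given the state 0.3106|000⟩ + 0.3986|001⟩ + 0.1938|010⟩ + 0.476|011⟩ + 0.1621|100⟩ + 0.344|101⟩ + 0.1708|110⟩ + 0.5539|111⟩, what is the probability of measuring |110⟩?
0.02917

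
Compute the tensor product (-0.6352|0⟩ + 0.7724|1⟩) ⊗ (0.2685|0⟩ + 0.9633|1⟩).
-0.1706|00⟩ - 0.6119|01⟩ + 0.2074|10⟩ + 0.7441|11⟩

amp(|b₁b₂…⟩) = product of the factor amplitudes for bits b₁, b₂, …; only kets whose every factor amplitude is nonzero survive.
|00⟩: (-0.6352)(0.2685) = -0.1706
|01⟩: (-0.6352)(0.9633) = -0.6119
|10⟩: (0.7724)(0.2685) = 0.2074
|11⟩: (0.7724)(0.9633) = 0.7441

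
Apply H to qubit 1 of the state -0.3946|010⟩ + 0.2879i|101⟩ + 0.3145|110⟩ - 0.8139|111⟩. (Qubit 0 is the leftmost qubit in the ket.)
-0.279|000⟩ + 0.279|010⟩ + 0.2224|100⟩ + (-0.5755 + 0.2036i)|101⟩ - 0.2224|110⟩ + (0.5755 + 0.2036i)|111⟩

H on qubit 1 mixes each pair of kets that differ only in qubit 1: amplitudes (a, b) of (|…0…⟩, |…1…⟩) become ((a + b)/√2, (a − b)/√2). Kets absent from the input have amplitude 0.
(|000⟩, |010⟩): (a, b) = (0, -0.3946) → (-0.279, 0.279)
(|100⟩, |110⟩): (a, b) = (0, 0.3145) → (0.2224, -0.2224)
(|101⟩, |111⟩): (a, b) = (0.2879i, -0.8139) → ((-0.5755 + 0.2036i), (0.5755 + 0.2036i))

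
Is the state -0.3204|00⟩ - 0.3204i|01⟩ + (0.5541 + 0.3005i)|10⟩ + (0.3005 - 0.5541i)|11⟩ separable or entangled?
Entangled

Writing the state as a|00⟩ + b|01⟩ + c|10⟩ + d|11⟩, it is a product state iff ad − bc = 0.
Here (a, b, c, d) = (-0.3204, -0.3204i, (0.5541 + 0.3005i), (0.3005 - 0.5541i)): ad − bc = (-0.3204)(0.3005 - 0.5541i) − (-0.3204i)(0.5541 + 0.3005i) = (-0.1926 + 0.3551i) ≠ 0, so the state is entangled.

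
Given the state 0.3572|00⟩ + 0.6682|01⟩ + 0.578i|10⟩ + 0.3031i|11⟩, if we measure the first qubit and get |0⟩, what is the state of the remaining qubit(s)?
0.4714|0⟩ + 0.8819|1⟩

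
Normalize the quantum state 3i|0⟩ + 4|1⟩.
0.6i|0⟩ + 0.8|1⟩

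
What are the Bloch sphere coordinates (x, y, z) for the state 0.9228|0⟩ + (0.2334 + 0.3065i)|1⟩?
(0.4308, 0.5657, 0.7031)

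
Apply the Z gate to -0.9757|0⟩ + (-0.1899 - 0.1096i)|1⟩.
-0.9757|0⟩ + (0.1899 + 0.1096i)|1⟩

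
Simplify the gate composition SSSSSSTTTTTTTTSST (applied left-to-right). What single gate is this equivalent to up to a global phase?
T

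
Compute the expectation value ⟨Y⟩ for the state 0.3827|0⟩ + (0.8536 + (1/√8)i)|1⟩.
0.2706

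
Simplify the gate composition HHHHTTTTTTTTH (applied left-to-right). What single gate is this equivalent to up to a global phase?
H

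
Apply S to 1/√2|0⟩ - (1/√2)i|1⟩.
1/√2|0⟩ + 1/√2|1⟩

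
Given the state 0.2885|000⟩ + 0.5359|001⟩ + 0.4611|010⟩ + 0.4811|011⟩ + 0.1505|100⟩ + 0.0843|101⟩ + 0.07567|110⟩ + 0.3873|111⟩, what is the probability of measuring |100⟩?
0.02265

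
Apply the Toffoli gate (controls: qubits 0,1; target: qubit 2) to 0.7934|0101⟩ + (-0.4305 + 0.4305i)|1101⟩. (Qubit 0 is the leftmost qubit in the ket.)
0.7934|0101⟩ + (-0.4305 + 0.4305i)|1111⟩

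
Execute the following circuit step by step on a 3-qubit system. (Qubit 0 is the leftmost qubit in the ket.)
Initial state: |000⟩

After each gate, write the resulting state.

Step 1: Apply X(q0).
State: |100⟩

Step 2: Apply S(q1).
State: |100⟩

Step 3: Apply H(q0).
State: 1/√2|000⟩ - 1/√2|100⟩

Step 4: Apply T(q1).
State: 1/√2|000⟩ - 1/√2|100⟩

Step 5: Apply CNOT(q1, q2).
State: 1/√2|000⟩ - 1/√2|100⟩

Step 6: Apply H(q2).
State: 1/2|000⟩ + 1/2|001⟩ - 1/2|100⟩ - 1/2|101⟩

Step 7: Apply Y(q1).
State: (1/2)i|010⟩ + (1/2)i|011⟩ - (1/2)i|110⟩ - (1/2)i|111⟩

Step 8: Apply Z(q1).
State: -(1/2)i|010⟩ - (1/2)i|011⟩ + (1/2)i|110⟩ + (1/2)i|111⟩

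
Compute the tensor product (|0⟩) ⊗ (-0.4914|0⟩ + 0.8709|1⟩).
-0.4914|00⟩ + 0.8709|01⟩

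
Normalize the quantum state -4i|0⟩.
-i|0⟩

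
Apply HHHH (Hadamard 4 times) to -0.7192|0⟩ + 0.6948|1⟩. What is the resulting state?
-0.7192|0⟩ + 0.6948|1⟩

H² = I, so an even number of Hadamards cancels: H^4 = I and the state is unchanged.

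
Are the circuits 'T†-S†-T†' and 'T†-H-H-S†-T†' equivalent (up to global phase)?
Yes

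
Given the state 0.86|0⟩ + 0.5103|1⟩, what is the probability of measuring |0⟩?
0.7396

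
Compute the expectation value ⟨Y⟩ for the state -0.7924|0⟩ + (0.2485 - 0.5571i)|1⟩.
0.8829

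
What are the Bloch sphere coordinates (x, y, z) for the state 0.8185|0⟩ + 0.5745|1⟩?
(0.9405, 0, 0.3399)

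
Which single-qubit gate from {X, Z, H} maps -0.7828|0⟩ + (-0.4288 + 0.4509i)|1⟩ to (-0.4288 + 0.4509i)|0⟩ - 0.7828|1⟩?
X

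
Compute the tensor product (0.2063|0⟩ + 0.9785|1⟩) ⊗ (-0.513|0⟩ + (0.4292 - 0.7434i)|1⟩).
-0.1058|00⟩ + (0.08854 - 0.1534i)|01⟩ - 0.502|10⟩ + (0.42 - 0.7274i)|11⟩

amp(|b₁b₂…⟩) = product of the factor amplitudes for bits b₁, b₂, …; only kets whose every factor amplitude is nonzero survive.
|00⟩: (0.2063)(-0.513) = -0.1058
|01⟩: (0.2063)(0.4292 - 0.7434i) = (0.08854 - 0.1534i)
|10⟩: (0.9785)(-0.513) = -0.502
|11⟩: (0.9785)(0.4292 - 0.7434i) = (0.42 - 0.7274i)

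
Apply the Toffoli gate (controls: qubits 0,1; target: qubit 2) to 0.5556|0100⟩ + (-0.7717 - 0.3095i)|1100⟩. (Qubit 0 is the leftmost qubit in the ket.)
0.5556|0100⟩ + (-0.7717 - 0.3095i)|1110⟩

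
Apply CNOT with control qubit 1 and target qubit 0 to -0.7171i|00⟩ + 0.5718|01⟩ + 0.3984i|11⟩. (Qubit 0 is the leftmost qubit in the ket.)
-0.7171i|00⟩ + 0.3984i|01⟩ + 0.5718|11⟩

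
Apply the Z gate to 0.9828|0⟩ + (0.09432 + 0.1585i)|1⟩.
0.9828|0⟩ + (-0.09432 - 0.1585i)|1⟩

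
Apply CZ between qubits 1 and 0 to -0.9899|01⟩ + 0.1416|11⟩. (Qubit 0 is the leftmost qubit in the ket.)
-0.9899|01⟩ - 0.1416|11⟩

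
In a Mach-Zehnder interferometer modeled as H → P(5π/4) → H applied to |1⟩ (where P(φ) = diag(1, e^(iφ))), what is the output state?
(0.8536 + (1/√8)i)|0⟩ + (0.1464 - (1/√8)i)|1⟩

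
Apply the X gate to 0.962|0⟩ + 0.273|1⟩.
0.273|0⟩ + 0.962|1⟩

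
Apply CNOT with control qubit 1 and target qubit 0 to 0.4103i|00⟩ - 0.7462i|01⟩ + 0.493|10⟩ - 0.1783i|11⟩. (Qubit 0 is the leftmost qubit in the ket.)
0.4103i|00⟩ - 0.1783i|01⟩ + 0.493|10⟩ - 0.7462i|11⟩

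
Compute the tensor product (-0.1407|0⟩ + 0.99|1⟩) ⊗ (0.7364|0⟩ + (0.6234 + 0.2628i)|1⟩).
-0.1036|00⟩ + (-0.08771 - 0.03698i)|01⟩ + 0.729|10⟩ + (0.6172 + 0.2602i)|11⟩

amp(|b₁b₂…⟩) = product of the factor amplitudes for bits b₁, b₂, …; only kets whose every factor amplitude is nonzero survive.
|00⟩: (-0.1407)(0.7364) = -0.1036
|01⟩: (-0.1407)(0.6234 + 0.2628i) = (-0.08771 - 0.03698i)
|10⟩: (0.99)(0.7364) = 0.729
|11⟩: (0.99)(0.6234 + 0.2628i) = (0.6172 + 0.2602i)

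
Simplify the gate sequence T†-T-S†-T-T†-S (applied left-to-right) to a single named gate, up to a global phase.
I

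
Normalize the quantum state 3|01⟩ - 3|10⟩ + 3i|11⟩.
1/√3|01⟩ - 1/√3|10⟩ + (1/√3)i|11⟩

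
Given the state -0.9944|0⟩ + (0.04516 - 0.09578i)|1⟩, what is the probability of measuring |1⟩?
0.01121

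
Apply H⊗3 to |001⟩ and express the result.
1/√8|000⟩ - 1/√8|001⟩ + 1/√8|010⟩ - 1/√8|011⟩ + 1/√8|100⟩ - 1/√8|101⟩ + 1/√8|110⟩ - 1/√8|111⟩

H⊗3 gives amp(|y⟩) = (1/2√2) Σ_x (−1)^(x·y) amp(|x⟩), where x·y is the number of positions in which both x and y have a 1.
|000⟩: (1)/(2√2) = 1/√8
|001⟩: (-1)/(2√2) = -1/√8
|010⟩: (1)/(2√2) = 1/√8
|011⟩: (-1)/(2√2) = -1/√8
|100⟩: (1)/(2√2) = 1/√8
|101⟩: (-1)/(2√2) = -1/√8
|110⟩: (1)/(2√2) = 1/√8
|111⟩: (-1)/(2√2) = -1/√8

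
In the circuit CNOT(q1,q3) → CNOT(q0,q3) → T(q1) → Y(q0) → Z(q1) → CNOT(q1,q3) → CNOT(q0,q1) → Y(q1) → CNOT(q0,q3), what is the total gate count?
9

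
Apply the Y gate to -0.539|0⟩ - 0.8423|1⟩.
0.8423i|0⟩ - 0.539i|1⟩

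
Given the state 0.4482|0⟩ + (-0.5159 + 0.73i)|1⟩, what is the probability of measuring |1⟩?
0.7991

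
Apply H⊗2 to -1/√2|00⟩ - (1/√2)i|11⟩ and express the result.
(-1/√8 - (1/√8)i)|00⟩ + (-1/√8 + (1/√8)i)|01⟩ + (-1/√8 + (1/√8)i)|10⟩ + (-1/√8 - (1/√8)i)|11⟩

H⊗2 gives amp(|y⟩) = (1/2) Σ_x (−1)^(x·y) amp(|x⟩), where x·y is the number of positions in which both x and y have a 1.
|00⟩: (-1/√2 - (1/√2)i)/2 = (-1/√8 - (1/√8)i)
|01⟩: (-1/√2 + (1/√2)i)/2 = (-1/√8 + (1/√8)i)
|10⟩: (-1/√2 + (1/√2)i)/2 = (-1/√8 + (1/√8)i)
|11⟩: (-1/√2 - (1/√2)i)/2 = (-1/√8 - (1/√8)i)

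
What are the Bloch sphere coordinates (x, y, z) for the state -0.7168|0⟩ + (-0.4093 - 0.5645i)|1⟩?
(0.5868, 0.8093, 0.02762)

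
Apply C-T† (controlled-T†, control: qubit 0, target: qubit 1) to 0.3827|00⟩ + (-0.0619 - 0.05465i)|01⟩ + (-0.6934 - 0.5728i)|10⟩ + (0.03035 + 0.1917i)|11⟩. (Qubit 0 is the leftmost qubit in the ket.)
0.3827|00⟩ + (-0.0619 - 0.05465i)|01⟩ + (-0.6934 - 0.5728i)|10⟩ + (0.157 + 0.1141i)|11⟩

C-T† leaves the control-|0⟩ kets |00⟩, |01⟩ unchanged and applies T† to qubit 1 on the control-|1⟩ pair (|10⟩, |11⟩).
T† = [[1, 0], [0, (1/√2 - (1/√2)i)]].
With a = amp(|10⟩) = (-0.6934 - 0.5728i) and b = amp(|11⟩) = (0.03035 + 0.1917i):
new amp(|10⟩) = (1)·a = (-0.6934 - 0.5728i)
new amp(|11⟩) = (1/√2 - (1/√2)i)·b = (0.157 + 0.1141i)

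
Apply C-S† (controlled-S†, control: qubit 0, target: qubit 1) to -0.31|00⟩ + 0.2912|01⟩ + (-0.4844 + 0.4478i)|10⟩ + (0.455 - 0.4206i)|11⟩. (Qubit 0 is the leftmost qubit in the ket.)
-0.31|00⟩ + 0.2912|01⟩ + (-0.4844 + 0.4478i)|10⟩ + (-0.4206 - 0.455i)|11⟩

C-S† leaves the control-|0⟩ kets |00⟩, |01⟩ unchanged and applies S† to qubit 1 on the control-|1⟩ pair (|10⟩, |11⟩).
S† = [[1, 0], [0, -i]].
With a = amp(|10⟩) = (-0.4844 + 0.4478i) and b = amp(|11⟩) = (0.455 - 0.4206i):
new amp(|10⟩) = (1)·a = (-0.4844 + 0.4478i)
new amp(|11⟩) = (-i)·b = (-0.4206 - 0.455i)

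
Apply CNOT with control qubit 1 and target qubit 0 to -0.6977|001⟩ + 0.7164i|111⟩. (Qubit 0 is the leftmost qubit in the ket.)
-0.6977|001⟩ + 0.7164i|011⟩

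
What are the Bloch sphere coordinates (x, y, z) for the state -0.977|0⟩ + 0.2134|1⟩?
(-0.417, 0, 0.909)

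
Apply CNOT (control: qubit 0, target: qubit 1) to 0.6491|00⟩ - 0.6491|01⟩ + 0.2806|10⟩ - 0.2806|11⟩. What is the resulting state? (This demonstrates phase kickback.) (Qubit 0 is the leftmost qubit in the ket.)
0.6491|00⟩ - 0.6491|01⟩ - 0.2806|10⟩ + 0.2806|11⟩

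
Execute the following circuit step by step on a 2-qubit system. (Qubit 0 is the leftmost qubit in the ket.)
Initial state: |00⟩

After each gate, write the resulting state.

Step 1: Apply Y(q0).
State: i|10⟩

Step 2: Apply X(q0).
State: i|00⟩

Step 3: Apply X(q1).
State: i|01⟩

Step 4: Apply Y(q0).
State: -|11⟩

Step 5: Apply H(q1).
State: -1/√2|10⟩ + 1/√2|11⟩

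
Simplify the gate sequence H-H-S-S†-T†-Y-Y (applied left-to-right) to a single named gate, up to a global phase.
T†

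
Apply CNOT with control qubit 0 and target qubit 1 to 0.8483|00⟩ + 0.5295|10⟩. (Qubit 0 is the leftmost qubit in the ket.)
0.8483|00⟩ + 0.5295|11⟩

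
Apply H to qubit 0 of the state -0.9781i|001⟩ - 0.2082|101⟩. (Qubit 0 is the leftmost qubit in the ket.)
(-0.1472 - 0.6916i)|001⟩ + (0.1472 - 0.6916i)|101⟩

H on qubit 0 mixes each pair of kets that differ only in qubit 0: amplitudes (a, b) of (|…0…⟩, |…1…⟩) become ((a + b)/√2, (a − b)/√2). Kets absent from the input have amplitude 0.
(|001⟩, |101⟩): (a, b) = (-0.9781i, -0.2082) → ((-0.1472 - 0.6916i), (0.1472 - 0.6916i))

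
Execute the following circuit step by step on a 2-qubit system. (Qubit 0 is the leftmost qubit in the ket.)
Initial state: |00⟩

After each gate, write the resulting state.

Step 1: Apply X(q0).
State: |10⟩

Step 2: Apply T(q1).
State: |10⟩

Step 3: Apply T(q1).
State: |10⟩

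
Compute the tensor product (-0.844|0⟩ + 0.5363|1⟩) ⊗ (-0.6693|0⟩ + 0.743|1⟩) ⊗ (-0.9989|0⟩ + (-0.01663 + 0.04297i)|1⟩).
-0.5643|000⟩ + (-0.009394 + 0.02427i)|001⟩ + 0.6264|010⟩ + (0.01043 - 0.02695i)|011⟩ + 0.3586|100⟩ + (0.005969 - 0.01542i)|101⟩ - 0.398|110⟩ + (-0.006627 + 0.01712i)|111⟩

amp(|b₁b₂…⟩) = product of the factor amplitudes for bits b₁, b₂, …; only kets whose every factor amplitude is nonzero survive.
|000⟩: (-0.844)(-0.6693)(-0.9989) = -0.5643
|001⟩: (-0.844)(-0.6693)(-0.01663 + 0.04297i) = (-0.009394 + 0.02427i)
|010⟩: (-0.844)(0.743)(-0.9989) = 0.6264
|011⟩: (-0.844)(0.743)(-0.01663 + 0.04297i) = (0.01043 - 0.02695i)
|100⟩: (0.5363)(-0.6693)(-0.9989) = 0.3586
|101⟩: (0.5363)(-0.6693)(-0.01663 + 0.04297i) = (0.005969 - 0.01542i)
|110⟩: (0.5363)(0.743)(-0.9989) = -0.398
|111⟩: (0.5363)(0.743)(-0.01663 + 0.04297i) = (-0.006627 + 0.01712i)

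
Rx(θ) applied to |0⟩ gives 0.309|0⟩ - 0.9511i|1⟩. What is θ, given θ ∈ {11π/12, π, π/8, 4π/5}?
4π/5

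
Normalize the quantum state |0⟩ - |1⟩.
1/√2|0⟩ - 1/√2|1⟩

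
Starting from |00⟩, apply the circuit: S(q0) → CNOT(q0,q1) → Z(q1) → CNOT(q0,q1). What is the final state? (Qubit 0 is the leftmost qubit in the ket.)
|00⟩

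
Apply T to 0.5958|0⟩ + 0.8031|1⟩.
0.5958|0⟩ + (0.5679 + 0.5679i)|1⟩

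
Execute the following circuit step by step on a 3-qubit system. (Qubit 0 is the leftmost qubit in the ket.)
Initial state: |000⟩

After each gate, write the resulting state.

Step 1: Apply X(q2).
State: |001⟩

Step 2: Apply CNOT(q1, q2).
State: |001⟩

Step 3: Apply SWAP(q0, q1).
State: |001⟩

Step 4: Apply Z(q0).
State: |001⟩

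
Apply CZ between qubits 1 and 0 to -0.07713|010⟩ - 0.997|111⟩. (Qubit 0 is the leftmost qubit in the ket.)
-0.07713|010⟩ + 0.997|111⟩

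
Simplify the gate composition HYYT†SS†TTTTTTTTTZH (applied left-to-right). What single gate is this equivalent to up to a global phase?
X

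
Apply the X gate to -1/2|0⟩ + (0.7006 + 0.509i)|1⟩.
(0.7006 + 0.509i)|0⟩ - 1/2|1⟩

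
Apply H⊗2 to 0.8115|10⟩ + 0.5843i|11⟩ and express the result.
(0.4058 + 0.2922i)|00⟩ + (0.4058 - 0.2922i)|01⟩ + (-0.4058 - 0.2922i)|10⟩ + (-0.4058 + 0.2922i)|11⟩

H⊗2 gives amp(|y⟩) = (1/2) Σ_x (−1)^(x·y) amp(|x⟩), where x·y is the number of positions in which both x and y have a 1.
|00⟩: (0.8115 + 0.5843i)/2 = (0.4058 + 0.2922i)
|01⟩: (0.8115 - 0.5843i)/2 = (0.4058 - 0.2922i)
|10⟩: (-0.8115 - 0.5843i)/2 = (-0.4058 - 0.2922i)
|11⟩: (-0.8115 + 0.5843i)/2 = (-0.4058 + 0.2922i)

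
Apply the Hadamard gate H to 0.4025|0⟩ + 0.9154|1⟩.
0.9319|0⟩ - 0.3627|1⟩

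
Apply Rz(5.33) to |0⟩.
(-0.8886 - 0.4588i)|0⟩

Rz(5.33) = [[e^(−iθ/2), 0], [0, e^(iθ/2)]] with e^(±iθ/2) = cos(θ/2) ± i·sin(θ/2); θ = 5.33, cos(θ/2) ≈ -0.888563, sin(θ/2) ≈ 0.458754.
With a = amp(|0⟩) = 1 and b = amp(|1⟩) = 0:
new amp(|0⟩) = (-0.888563 - 0.458754i)·a = (-0.8886 - 0.4588i)
new amp(|1⟩) = (-0.888563 + 0.458754i)·b = 0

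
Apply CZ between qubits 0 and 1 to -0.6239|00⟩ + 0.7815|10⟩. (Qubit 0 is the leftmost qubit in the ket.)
-0.6239|00⟩ + 0.7815|10⟩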